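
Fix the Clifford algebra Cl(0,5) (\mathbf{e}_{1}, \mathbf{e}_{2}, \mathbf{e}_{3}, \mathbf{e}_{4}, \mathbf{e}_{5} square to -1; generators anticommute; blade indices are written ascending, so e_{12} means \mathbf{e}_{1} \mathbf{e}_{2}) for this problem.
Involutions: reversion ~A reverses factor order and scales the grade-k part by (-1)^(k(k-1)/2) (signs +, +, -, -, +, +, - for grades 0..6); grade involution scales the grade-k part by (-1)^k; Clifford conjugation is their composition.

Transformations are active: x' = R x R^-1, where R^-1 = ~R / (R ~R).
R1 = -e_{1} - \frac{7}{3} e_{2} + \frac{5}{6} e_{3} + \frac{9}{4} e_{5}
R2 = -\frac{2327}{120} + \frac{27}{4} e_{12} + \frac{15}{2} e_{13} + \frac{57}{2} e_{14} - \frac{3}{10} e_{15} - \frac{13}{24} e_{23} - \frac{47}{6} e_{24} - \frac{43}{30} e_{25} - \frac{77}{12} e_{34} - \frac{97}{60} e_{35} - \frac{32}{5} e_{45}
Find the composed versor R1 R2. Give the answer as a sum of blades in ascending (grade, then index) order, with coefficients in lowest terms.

Distribute over the terms of R1 (each basis-blade product reordered to ascending indices, repeated generators contracted through their squares):
(-e_{1}) R2 = \frac{2327}{120} e_{1} + \frac{27}{4} e_{2} + \frac{15}{2} e_{3} + \frac{57}{2} e_{4} - \frac{3}{10} e_{5} + \frac{13}{24} e_{123} + \frac{47}{6} e_{124} + \frac{43}{30} e_{125} + \frac{77}{12} e_{134} + \frac{97}{60} e_{135} + \frac{32}{5} e_{145}
(-\frac{7}{3} e_{2}) R2 = -\frac{63}{4} e_{1} + \frac{16289}{360} e_{2} - \frac{91}{72} e_{3} - \frac{329}{18} e_{4} - \frac{301}{90} e_{5} + \frac{35}{2} e_{123} + \frac{133}{2} e_{124} - \frac{7}{10} e_{125} + \frac{539}{36} e_{234} + \frac{679}{180} e_{235} + \frac{224}{15} e_{245}
(\frac{5}{6} e_{3}) R2 = \frac{25}{4} e_{1} - \frac{65}{144} e_{2} - \frac{2327}{144} e_{3} + \frac{385}{72} e_{4} + \frac{97}{72} e_{5} + \frac{45}{8} e_{123} - \frac{95}{4} e_{134} + \frac{1}{4} e_{135} + \frac{235}{36} e_{234} + \frac{43}{36} e_{235} - \frac{16}{3} e_{345}
(\frac{9}{4} e_{5}) R2 = -\frac{27}{40} e_{1} - \frac{129}{40} e_{2} - \frac{291}{80} e_{3} - \frac{72}{5} e_{4} - \frac{6981}{160} e_{5} + \frac{243}{16} e_{125} + \frac{135}{8} e_{135} + \frac{513}{8} e_{145} - \frac{39}{32} e_{235} - \frac{141}{8} e_{245} - \frac{231}{16} e_{345}
Summing the partial products and collecting blades:
Answer: \frac{553}{60} e_{1} + \frac{11597}{240} e_{2} - \frac{2441}{180} e_{3} + \frac{421}{360} e_{4} - \frac{66137}{1440} e_{5} + \frac{71}{3} e_{123} + \frac{223}{3} e_{124} + \frac{3821}{240} e_{125} - \frac{52}{3} e_{134} + \frac{2249}{120} e_{135} + \frac{2821}{40} e_{145} + \frac{43}{2} e_{234} + \frac{1799}{480} e_{235} - \frac{323}{120} e_{245} - \frac{949}{48} e_{345}


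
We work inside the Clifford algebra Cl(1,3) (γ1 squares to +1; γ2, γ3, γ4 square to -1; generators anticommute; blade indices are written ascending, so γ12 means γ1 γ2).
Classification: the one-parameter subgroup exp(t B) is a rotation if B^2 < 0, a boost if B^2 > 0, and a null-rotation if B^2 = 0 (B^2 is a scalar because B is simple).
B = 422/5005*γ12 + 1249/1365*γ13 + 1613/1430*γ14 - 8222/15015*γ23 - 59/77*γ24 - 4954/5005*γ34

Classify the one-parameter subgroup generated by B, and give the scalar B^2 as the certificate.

B^2 term by term: the squares give (422/5005)^2*(γ12)^2 + (1249/1365)^2*(γ13)^2 + (1613/1430)^2*(γ14)^2 + (-8222/15015)^2*(γ23)^2 + (-59/77)^2*(γ24)^2 + (-4954/5005)^2*(γ34)^2 = 178084/25050025*(+1) + 1560001/1863225*(+1) + 2601769/2044900*(+1) + 67601284/225450225*(-1) + 3481/5929*(-1) + 24542116/25050025*(-1) = 1/4 (each basis 2-blade squares to minus the product of its generators' squares); cross terms between blades sharing an index anticommute and cancel; the commuting (index-disjoint) pairs give grade-4 terms 2*c*c'*(blade product), which cancel blade by blade — γ1234: -4181176/25050025 + 147382/105105 - 13262086/10735725 = 0 — confirming B is simple. So B^2 = 1/4.
Answer: boost, certificate B^2 = 1/4. Check the certificate: B^2 = 1/4, and that sign is decisive whatever form B takes.


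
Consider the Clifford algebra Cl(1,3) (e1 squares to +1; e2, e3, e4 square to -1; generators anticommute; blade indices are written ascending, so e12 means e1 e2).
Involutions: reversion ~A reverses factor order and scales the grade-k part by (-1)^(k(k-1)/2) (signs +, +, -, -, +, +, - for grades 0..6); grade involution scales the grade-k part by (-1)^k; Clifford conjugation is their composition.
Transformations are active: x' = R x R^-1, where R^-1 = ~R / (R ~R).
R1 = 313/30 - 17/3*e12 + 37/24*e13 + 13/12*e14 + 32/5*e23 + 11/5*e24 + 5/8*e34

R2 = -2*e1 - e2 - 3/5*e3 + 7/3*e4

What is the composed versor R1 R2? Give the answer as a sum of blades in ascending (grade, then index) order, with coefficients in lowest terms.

Distribute over the terms of R2 (each basis-blade product reordered to ascending indices, repeated generators contracted through their squares):
R1 (-2*e1) = -313/15*e1 - 34/3*e2 + 37/12*e3 + 13/6*e4 - 64/5*e123 - 22/5*e124 - 5/4*e134
R1 (-e2) = -17/3*e1 - 313/30*e2 - 32/5*e3 - 11/5*e4 + 37/24*e123 + 13/12*e124 - 5/8*e234
R1 (-3/5*e3) = 37/40*e1 + 96/25*e2 - 313/50*e3 - 3/8*e4 + 17/5*e123 + 13/20*e134 + 33/25*e234
R1 (7/3*e4) = -91/36*e1 - 77/15*e2 - 35/24*e3 + 2191/90*e4 - 119/9*e124 + 259/72*e134 + 224/15*e234
Summing the partial products and collecting blades:
Answer: -10129/360*e1 - 1153/50*e2 - 2207/200*e3 + 8617/360*e4 - 943/120*e123 - 2977/180*e124 + 1079/360*e134 + 9377/600*e234


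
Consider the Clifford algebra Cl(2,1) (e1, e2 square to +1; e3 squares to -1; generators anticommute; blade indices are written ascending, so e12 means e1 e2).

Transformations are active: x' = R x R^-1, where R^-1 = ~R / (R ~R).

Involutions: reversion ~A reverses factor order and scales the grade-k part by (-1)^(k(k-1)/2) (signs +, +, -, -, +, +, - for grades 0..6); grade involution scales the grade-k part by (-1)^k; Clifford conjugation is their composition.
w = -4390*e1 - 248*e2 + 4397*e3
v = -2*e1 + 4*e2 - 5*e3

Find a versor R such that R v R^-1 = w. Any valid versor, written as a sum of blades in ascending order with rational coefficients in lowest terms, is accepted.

Key observation: q(v) = q(w) = -5 (sandwiches preserve the norm), so R = v + w = -4392*e1 - 244*e2 + 4392*e3 works whenever it is invertible — the component of v along it is kept and (v - w)/2 reverses, sending v to w.
Answer: -4392*e1 - 244*e2 + 4392*e3


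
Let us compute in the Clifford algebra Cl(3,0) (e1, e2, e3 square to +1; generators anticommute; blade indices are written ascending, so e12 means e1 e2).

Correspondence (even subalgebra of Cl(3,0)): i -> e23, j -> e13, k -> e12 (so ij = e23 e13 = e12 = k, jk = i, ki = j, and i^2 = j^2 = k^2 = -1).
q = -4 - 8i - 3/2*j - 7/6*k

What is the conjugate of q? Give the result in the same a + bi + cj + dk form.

In blades: q = -4 - 7/6*e12 - 3/2*e13 - 8*e23.
Quaternion conjugation is reversion on the even subalgebra: the scalar is fixed and every grade-2 blade flips sign, giving -4 + 7/6*e12 + 3/2*e13 + 8*e23; translating back:
Answer: -4 + 8i + 3/2*j + 7/6*k


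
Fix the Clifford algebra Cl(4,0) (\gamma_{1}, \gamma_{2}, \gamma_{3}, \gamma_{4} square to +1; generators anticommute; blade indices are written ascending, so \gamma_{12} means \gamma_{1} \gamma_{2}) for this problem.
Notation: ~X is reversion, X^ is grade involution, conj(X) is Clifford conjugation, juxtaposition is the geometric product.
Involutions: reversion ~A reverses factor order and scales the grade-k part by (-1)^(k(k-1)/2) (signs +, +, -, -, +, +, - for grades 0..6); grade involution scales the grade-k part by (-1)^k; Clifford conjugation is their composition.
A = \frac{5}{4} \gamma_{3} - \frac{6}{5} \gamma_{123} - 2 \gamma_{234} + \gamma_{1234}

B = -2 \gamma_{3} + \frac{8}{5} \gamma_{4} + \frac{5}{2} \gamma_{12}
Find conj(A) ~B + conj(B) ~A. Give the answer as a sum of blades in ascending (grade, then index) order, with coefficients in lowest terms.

first term: \frac{5}{2} - 3 \gamma_{3} + \frac{12}{5} \gamma_{12} - \frac{16}{5} \gamma_{23} - 4 \gamma_{24} + \frac{1}{2} \gamma_{34} + \frac{189}{40} \gamma_{123} + 2 \gamma_{124} - 5 \gamma_{134} - \frac{48}{25} \gamma_{1234}
second term: \frac{5}{2} + 3 \gamma_{3} + \frac{12}{5} \gamma_{12} - \frac{16}{5} \gamma_{23} - 4 \gamma_{24} + \frac{9}{2} \gamma_{34} - \frac{61}{40} \gamma_{123} + 2 \gamma_{124} - 5 \gamma_{134} + \frac{48}{25} \gamma_{1234}
Answer: 5 + \frac{24}{5} \gamma_{12} - \frac{32}{5} \gamma_{23} - 8 \gamma_{24} + 5 \gamma_{34} + \frac{16}{5} \gamma_{123} + 4 \gamma_{124} - 10 \gamma_{134}


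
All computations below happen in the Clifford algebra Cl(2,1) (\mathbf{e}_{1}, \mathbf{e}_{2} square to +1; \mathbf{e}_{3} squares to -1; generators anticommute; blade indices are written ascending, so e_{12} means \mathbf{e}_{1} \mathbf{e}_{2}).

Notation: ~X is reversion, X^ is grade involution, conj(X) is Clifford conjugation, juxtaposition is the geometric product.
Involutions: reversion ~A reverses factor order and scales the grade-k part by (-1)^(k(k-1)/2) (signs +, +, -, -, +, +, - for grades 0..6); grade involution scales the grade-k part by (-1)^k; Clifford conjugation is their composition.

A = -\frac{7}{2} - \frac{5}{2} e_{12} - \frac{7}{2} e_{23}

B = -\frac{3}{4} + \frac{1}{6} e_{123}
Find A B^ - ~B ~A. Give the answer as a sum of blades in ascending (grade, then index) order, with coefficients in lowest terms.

first term: \frac{21}{8} + \frac{7}{12} e_{1} - \frac{5}{12} e_{3} + \frac{15}{8} e_{12} + \frac{21}{8} e_{23} + \frac{7}{12} e_{123}
second term: \frac{21}{8} - \frac{7}{12} e_{1} + \frac{5}{12} e_{3} - \frac{15}{8} e_{12} - \frac{21}{8} e_{23} + \frac{7}{12} e_{123}
Answer: \frac{7}{6} e_{1} - \frac{5}{6} e_{3} + \frac{15}{4} e_{12} + \frac{21}{4} e_{23}


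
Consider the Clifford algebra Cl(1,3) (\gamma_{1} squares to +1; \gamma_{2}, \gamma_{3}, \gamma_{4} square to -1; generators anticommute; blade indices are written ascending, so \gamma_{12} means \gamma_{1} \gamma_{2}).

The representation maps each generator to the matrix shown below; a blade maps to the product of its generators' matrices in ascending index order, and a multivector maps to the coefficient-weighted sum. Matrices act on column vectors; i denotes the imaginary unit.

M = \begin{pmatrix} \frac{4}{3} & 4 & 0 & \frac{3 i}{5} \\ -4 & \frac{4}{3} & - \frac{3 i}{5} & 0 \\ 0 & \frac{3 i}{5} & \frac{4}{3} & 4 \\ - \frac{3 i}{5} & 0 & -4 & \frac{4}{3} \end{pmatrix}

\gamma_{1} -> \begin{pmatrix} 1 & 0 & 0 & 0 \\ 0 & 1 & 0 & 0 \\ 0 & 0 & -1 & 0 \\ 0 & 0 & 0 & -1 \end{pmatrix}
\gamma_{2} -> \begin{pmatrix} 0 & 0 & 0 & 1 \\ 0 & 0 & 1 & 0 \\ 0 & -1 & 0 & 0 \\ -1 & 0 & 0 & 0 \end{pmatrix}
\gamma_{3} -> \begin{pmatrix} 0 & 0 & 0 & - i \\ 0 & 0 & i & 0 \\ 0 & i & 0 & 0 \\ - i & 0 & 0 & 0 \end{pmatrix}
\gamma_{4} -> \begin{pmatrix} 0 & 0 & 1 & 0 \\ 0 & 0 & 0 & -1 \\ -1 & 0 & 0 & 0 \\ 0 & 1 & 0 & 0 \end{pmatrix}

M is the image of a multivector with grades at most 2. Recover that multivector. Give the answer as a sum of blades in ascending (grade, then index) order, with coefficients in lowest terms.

Method: the blade images are trace-orthogonal — tr(rho(e_A) rho(e_B)^-1) = 4 if A = B and 0 otherwise — and rho(e_A)^-1 = (e_A)^2 * rho(e_A) with (e_A)^2 = +1 or -1, so the coefficient of e_A in the preimage is (e_A)^2 * tr(M rho(e_A))/4.
Nonzero projections over blades of grade <= 2: 1: (1)^2 = +1, tr(M 1) = \frac{16}{3}, coefficient \frac{4}{3}; \gamma_{13}: (\gamma_{13})^2 = +1, tr(M rho(\gamma_{13})) = - \frac{12}{5}, coefficient -\frac{3}{5}; \gamma_{24}: (\gamma_{24})^2 = -1, tr(M rho(\gamma_{24})) = -16, coefficient 4. Every other blade of grade <= 2 projects to 0.
Answer: \frac{4}{3} - \frac{3}{5} \gamma_{13} + 4 \gamma_{24}


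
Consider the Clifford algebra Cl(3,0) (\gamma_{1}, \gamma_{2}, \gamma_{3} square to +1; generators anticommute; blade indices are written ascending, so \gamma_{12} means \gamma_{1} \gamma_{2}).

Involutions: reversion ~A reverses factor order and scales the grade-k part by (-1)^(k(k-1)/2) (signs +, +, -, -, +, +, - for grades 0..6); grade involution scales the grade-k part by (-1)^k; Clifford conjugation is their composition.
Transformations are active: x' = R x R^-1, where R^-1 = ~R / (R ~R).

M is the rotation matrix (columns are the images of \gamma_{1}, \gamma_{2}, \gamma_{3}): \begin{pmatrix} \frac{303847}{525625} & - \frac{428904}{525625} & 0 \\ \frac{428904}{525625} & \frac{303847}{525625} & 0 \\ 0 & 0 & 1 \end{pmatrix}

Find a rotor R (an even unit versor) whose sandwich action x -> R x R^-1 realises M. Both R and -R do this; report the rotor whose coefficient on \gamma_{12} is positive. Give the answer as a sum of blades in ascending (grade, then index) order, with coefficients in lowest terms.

Method: write R = a + b12*\gamma_{12} + b13*\gamma_{13} + b23*\gamma_{23} with a^2 + b12^2 + b13^2 + b23^2 = 1 (so R^-1 = ~R). Expanding the columns R e_j ~R gives tr M = 4a^2 - 1 and, from the antisymmetric part, M21 - M12 = -4a*b12, M13 - M31 = 4a*b13, M32 - M23 = -4a*b23.
Here tr M = \frac{1133319}{525625}, so a^2 = (1 + tr M)/4 = \frac{414736}{525625} and a = ±\frac{644}{725}. Taking a = \frac{644}{725}: M21 - M12 = \frac{857808}{525625}, M13 - M31 = 0, M32 - M23 = 0, giving b12 = -\frac{333}{725}, b13 = 0, b23 = 0, i.e. R = \frac{644}{725} - \frac{333}{725} \gamma_{12}.
Its \gamma_{12} coefficient is negative, so report the other preimage -R.
Answer: -\frac{644}{725} + \frac{333}{725} \gamma_{12}. Uniqueness: Spin(3) -> SO(3) maps R and -R to the same rotation of trace \frac{1133319}{525625}; fixing the sign of the \gamma_{12} coefficient removes the ambiguity.


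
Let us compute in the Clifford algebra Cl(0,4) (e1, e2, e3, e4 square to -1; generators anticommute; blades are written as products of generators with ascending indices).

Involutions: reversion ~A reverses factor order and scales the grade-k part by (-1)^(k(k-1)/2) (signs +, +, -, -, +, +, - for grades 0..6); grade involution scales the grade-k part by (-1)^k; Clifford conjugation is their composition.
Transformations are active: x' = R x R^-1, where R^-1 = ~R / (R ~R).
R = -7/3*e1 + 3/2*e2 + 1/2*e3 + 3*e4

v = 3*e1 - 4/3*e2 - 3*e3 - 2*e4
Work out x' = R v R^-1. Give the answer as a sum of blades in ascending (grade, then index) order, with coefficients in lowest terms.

~R = -7/3*e1 + 3/2*e2 + 1/2*e3 + 3*e4, and R ~R = -305/18, so R^-1 = ~R / (-305/18).
R v = 33/2 - 25/18*e1 e2 + 11/2*e1 e3 - 13/3*e1 e4 - 23/6*e2 e3 + e2 e4 + 8*e3 e4
Answer: 471/305*e1 - 1453/915*e2 + 618/305*e3 - 1172/305*e4


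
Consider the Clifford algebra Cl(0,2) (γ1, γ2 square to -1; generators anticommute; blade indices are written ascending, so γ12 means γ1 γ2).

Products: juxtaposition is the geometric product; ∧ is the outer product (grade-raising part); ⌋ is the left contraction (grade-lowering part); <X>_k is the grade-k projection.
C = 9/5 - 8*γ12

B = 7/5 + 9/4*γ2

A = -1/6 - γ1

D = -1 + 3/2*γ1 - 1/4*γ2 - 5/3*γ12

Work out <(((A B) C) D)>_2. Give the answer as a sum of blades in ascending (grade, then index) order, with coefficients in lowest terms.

step 1: -7/30 - 7/5*γ1 - 3/8*γ2 - 9/4*γ12
step 2: -921/50 + 12/25*γ1 - 95/8*γ2 - 131/60*γ12
step 3: 15973/1440 - 10637/1200*γ1 + 2801/200*γ2 + 60691/1200*γ12
step 4: 60691/1200*γ12
Answer: 60691/1200*γ12


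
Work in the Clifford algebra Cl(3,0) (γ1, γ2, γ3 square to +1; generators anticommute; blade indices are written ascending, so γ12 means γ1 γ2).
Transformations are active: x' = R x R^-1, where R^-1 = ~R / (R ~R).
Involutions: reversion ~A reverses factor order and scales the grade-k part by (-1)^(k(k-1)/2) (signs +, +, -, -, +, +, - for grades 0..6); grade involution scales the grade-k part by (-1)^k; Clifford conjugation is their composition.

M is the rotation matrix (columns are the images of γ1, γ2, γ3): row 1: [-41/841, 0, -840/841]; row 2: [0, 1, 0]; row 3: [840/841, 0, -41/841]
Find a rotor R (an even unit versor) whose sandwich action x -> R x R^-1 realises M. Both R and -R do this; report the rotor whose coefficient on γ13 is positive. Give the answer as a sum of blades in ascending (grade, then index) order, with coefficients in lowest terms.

Method: write R = a + b12*γ12 + b13*γ13 + b23*γ23 with a^2 + b12^2 + b13^2 + b23^2 = 1 (so R^-1 = ~R). Expanding the columns R e_j ~R gives tr M = 4a^2 - 1 and, from the antisymmetric part, M21 - M12 = -4a*b12, M13 - M31 = 4a*b13, M32 - M23 = -4a*b23.
Here tr M = 759/841, so a^2 = (1 + tr M)/4 = 400/841 and a = ±20/29. Taking a = 20/29: M21 - M12 = 0, M13 - M31 = -1680/841, M32 - M23 = 0, giving b12 = 0, b13 = -21/29, b23 = 0, i.e. R = 20/29 - 21/29*γ13.
Its γ13 coefficient is negative, so report the other preimage -R.
Answer: -20/29 + 21/29*γ13. Key observation: the double cover Spin(3) -> SO(3) sends R and -R to the same matrix (trace 759/841 here), so the stated sign of the γ13 coefficient is what selects one sheet.


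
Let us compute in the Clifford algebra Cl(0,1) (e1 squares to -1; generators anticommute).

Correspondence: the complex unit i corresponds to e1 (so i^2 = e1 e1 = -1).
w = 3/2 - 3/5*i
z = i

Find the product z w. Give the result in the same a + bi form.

In blades: z = e1, w = 3/2 - 3/5*e1.
Distribute z over w term by term (generator squares from the signature, products reordered to ascending indices): (e1)*w = 3/5 + 3/2*e1.
Sum: 3/5 + 3/2*e1; translating back through the correspondence:
Answer: 3/5 + 3/2*i


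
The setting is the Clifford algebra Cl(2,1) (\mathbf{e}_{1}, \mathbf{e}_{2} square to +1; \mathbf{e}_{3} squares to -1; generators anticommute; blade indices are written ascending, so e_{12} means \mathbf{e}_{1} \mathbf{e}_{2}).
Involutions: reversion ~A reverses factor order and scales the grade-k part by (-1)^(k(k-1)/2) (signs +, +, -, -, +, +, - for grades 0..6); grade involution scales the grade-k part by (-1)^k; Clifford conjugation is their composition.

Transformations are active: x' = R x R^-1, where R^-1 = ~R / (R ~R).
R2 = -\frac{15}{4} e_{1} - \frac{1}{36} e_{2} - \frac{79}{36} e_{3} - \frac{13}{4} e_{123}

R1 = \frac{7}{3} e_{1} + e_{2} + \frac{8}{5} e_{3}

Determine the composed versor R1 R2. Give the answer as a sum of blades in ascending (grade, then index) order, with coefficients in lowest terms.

Distribute over the terms of R1 (each basis-blade product reordered to ascending indices, repeated generators contracted through their squares):
(\frac{7}{3} e_{1}) R2 = -\frac{35}{4} - \frac{7}{108} e_{12} - \frac{553}{108} e_{13} - \frac{91}{12} e_{23}
(e_{2}) R2 = -\frac{1}{36} + \frac{15}{4} e_{12} + \frac{13}{4} e_{13} - \frac{79}{36} e_{23}
(\frac{8}{5} e_{3}) R2 = \frac{158}{45} + \frac{26}{5} e_{12} + 6 e_{13} + \frac{2}{45} e_{23}
Summing the partial products and collecting blades:
Answer: -\frac{79}{15} + \frac{2399}{270} e_{12} + \frac{223}{54} e_{13} - \frac{146}{15} e_{23}


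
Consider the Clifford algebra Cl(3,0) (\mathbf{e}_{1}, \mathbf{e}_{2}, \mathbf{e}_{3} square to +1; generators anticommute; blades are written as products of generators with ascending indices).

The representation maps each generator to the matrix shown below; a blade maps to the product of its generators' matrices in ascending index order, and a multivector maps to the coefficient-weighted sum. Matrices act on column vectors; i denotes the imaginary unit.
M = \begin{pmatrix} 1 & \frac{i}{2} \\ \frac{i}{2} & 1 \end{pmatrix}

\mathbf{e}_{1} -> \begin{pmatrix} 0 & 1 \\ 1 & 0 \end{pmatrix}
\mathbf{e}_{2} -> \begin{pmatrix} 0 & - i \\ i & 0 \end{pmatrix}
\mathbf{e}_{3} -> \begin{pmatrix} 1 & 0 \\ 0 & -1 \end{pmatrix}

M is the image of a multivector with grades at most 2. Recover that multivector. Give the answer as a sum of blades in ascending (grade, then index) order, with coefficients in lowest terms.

Method: 1, rho(e_{1}), rho(e_{2}), rho(e_{3}) form a trace-orthogonal basis of the 2x2 complex matrices (tr(X Y) = 2 if X = Y, else 0), so M = m0*1 + m1*rho(e_{1}) + m2*rho(e_{2}) + m3*rho(e_{3}) with m0 = tr(M)/2 = 1, m1 = tr(M rho(e_{1}))/2 = \frac{i}{2}, m2 = tr(M rho(e_{2}))/2 = 0, m3 = tr(M rho(e_{3}))/2 = 0.
Multiplying table entries, the bivector images are rho(e_{1} e_{2}) = i*rho(e_{3}), rho(e_{1} e_{3}) = -i*rho(e_{2}), rho(e_{2} e_{3}) = i*rho(e_{1}); with real blade coefficients the real parts of m0..m3 are the coefficients of 1, e_{1}, e_{2}, e_{3} and the imaginary parts give the bivectors (e_{2} e_{3}: Im m1, e_{1} e_{3}: -Im m2, e_{1} e_{2}: Im m3).
Answer: 1 + \frac{1}{2} e_{2} e_{3}


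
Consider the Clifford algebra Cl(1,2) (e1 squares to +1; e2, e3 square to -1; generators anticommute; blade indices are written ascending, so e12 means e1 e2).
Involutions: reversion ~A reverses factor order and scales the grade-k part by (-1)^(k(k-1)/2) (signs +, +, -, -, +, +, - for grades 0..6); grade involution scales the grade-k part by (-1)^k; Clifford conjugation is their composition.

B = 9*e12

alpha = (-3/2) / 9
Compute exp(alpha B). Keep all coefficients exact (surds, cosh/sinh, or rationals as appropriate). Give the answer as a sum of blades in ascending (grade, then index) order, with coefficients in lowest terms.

B^2 = (9)^2*(e12)^2 = 81*(+1) = 81 (a basis 2-blade squares to minus the product of its generators' squares).
B^2 = 81 — since the square is positive, the closed form is hyperbolic: l = 9, alpha*l = -3/2, so exp(alpha B) = cosh(-3/2) + (sinh(-3/2)/9)*B = cosh(3/2) + (-sinh(3/2)/9)*B.
Answer: cosh(3/2) - sinh(3/2)*e12


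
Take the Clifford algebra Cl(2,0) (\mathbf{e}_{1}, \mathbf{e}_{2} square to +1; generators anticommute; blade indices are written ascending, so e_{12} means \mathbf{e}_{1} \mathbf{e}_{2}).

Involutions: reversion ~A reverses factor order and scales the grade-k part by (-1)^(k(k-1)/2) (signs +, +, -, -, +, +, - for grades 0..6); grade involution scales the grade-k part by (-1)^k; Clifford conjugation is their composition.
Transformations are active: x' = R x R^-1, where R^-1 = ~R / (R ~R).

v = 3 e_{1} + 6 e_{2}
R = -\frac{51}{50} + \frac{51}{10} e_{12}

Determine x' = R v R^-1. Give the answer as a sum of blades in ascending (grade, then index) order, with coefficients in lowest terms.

~R = -\frac{51}{50} - \frac{51}{10} e_{12}, and R ~R = \frac{33813}{1250}, so R^-1 = ~R / (\frac{33813}{1250}).
R v = \frac{1377}{50} e_{1} - \frac{1071}{50} e_{2}
Answer: -\frac{66}{13} e_{1} - \frac{57}{13} e_{2}


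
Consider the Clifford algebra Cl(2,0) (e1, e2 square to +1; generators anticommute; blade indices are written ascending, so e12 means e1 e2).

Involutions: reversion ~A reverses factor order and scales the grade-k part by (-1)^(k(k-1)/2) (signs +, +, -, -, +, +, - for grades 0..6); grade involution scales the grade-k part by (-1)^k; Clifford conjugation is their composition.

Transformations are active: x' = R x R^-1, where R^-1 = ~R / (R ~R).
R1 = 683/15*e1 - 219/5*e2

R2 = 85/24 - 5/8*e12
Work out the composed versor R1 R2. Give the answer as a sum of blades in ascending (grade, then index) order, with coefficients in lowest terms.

Distribute over the terms of R1 (each basis-blade product reordered to ascending indices, repeated generators contracted through their squares):
(683/15*e1) R2 = 11611/72*e1 - 683/24*e2
(-219/5*e2) R2 = -219/8*e1 - 1241/8*e2
Summing the partial products and collecting blades:
Answer: 1205/9*e1 - 2203/12*e2


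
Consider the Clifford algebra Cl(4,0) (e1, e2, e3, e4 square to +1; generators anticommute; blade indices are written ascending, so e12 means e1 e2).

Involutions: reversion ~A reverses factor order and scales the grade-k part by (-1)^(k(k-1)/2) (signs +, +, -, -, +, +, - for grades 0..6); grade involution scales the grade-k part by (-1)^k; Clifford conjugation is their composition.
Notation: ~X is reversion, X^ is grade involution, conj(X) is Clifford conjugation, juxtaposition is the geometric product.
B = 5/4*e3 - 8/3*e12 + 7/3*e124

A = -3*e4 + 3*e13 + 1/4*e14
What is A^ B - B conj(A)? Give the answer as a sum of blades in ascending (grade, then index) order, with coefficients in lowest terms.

first term: 15/4*e1 + 7/12*e2 + 7*e12 - 8*e23 - 2/3*e24 - 15/4*e34 - 8*e124 - 5/16*e134 + 7*e234
second term: 15/4*e1 - 7/12*e2 + 7*e12 - 8*e23 - 2/3*e24 + 15/4*e34 - 8*e124 + 5/16*e134 + 7*e234
Answer: 7/6*e2 - 15/2*e34 - 5/8*e134


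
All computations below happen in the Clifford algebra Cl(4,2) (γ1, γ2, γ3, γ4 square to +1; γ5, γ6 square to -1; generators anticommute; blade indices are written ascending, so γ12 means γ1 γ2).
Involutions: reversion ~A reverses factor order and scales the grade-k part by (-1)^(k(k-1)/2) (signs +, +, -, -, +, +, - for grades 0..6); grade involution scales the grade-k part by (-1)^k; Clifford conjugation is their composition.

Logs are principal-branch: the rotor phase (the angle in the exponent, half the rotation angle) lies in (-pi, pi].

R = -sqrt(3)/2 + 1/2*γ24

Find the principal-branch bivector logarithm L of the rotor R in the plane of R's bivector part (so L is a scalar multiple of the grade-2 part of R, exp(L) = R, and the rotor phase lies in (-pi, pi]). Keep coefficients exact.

The scalar part of R is -sqrt(3)/2, which pins the rotor phase on the principal branch; dividing the bivector part by the sine of that phase recovers the unit plane, and L is the phase times that plane.
Concretely: cos(phase) = -sqrt(3)/2 gives phase = ±5*pi/6, and since phase/sin(phase) is even the sign is immaterial: L = (phase/sin(phase)) * <R>_2 = (5*pi/3) * <R>_2.
Answer: 5*pi/6*γ24


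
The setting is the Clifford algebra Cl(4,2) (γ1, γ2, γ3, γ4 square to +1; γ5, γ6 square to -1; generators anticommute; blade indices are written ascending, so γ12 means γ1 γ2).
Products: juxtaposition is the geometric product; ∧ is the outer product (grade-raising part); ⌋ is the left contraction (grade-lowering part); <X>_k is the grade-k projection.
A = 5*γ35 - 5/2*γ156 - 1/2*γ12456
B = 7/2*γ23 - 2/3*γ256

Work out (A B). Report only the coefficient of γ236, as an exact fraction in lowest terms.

step 1: -5/3*γ12 + 1/3*γ14 - 35/2*γ25 + 10/3*γ236 - 35/4*γ12356 - 7/4*γ13456
Answer: 10/3


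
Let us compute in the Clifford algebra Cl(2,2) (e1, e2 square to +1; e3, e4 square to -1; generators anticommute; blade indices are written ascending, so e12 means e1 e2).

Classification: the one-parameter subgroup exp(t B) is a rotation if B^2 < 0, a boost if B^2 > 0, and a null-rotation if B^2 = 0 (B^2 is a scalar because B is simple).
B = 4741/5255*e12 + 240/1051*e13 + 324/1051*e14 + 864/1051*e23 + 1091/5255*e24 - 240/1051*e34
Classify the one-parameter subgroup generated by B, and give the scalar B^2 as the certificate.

B^2 term by term: the squares give (4741/5255)^2*(e12)^2 + (240/1051)^2*(e13)^2 + (324/1051)^2*(e14)^2 + (864/1051)^2*(e23)^2 + (1091/5255)^2*(e24)^2 + (-240/1051)^2*(e34)^2 = 22477081/27615025*(-1) + 57600/1104601*(+1) + 104976/1104601*(+1) + 746496/1104601*(+1) + 1190281/27615025*(+1) + 57600/1104601*(-1) = 0 (each basis 2-blade squares to minus the product of its generators' squares); cross terms between blades sharing an index anticommute and cancel; the commuting (index-disjoint) pairs give grade-4 terms 2*c*c'*(blade product), which cancel blade by blade — e1234: -455136/1104601 - 104736/1104601 + 559872/1104601 = 0 — confirming B is simple. So B^2 = 0.
Answer: null-rotation, certificate B^2 = 0. Why this suffices: the scalar 0 survives any versor conjugation, so its sign alone determines the class however B is presented.


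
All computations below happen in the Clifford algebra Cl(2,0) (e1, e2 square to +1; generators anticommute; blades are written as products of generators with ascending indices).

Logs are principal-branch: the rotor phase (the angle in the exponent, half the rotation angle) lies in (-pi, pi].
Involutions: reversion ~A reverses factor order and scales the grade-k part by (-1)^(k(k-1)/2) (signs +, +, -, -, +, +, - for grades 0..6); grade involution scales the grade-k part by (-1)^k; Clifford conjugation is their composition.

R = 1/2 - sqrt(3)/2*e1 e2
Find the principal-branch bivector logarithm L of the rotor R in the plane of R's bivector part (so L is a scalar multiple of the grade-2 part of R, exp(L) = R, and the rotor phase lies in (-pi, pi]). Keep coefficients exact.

The scalar part of R is 1/2, and that scalar determines the rotor phase on the principal branch; recovering the unit plane as bivector-part over sine of the phase gives L = phase * plane.
Concretely: cos(phase) = 1/2 gives phase = ±pi/3, and since phase/sin(phase) is even the sign is immaterial: L = (phase/sin(phase)) * <R>_2 = (2*sqrt(3)*pi/9) * <R>_2.
Answer: -pi/3*e1 e2


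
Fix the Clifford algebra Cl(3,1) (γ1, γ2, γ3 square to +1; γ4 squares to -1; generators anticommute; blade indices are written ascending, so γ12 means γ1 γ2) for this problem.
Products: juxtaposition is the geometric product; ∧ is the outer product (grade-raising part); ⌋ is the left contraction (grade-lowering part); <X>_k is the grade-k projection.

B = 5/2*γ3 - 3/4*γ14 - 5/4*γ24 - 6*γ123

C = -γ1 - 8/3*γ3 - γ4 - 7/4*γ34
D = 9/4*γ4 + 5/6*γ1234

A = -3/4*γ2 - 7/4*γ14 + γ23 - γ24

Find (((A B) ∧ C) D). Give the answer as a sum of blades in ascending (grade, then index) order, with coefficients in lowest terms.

step 1: 41/16 + 6*γ1 + 5/2*γ2 + 15/16*γ4 + 23/16*γ12 - 9/2*γ13 - 15/8*γ23 + 5/4*γ34 - 9/16*γ124 + 83/8*γ134 - 8*γ234 - 3/4*γ1234
step 2: -41/16*γ1 - 41/6*γ3 - 41/16*γ4 + 5/2*γ12 - 16*γ13 - 81/16*γ14 - 20/3*γ23 - 5/2*γ24 - 127/64*γ34 - 47/24*γ123 - 23/16*γ124 - 29/4*γ134 - 5/2*γ234 - 769/64*γ1234
step 3: 6059/384 + 2587/192*γ1 - 5/12*γ2 + 4349/768*γ3 + 235/144*γ4 + 607/384*γ12 + 883/48*γ13 - 121/576*γ14 + 45/32*γ23 - 40/3*γ24 - 419/24*γ34 + 19123/768*γ123 - 5/72*γ124 - 36*γ134 - 1645/96*γ234 - 141/32*γ1234
Answer: 6059/384 + 2587/192*γ1 - 5/12*γ2 + 4349/768*γ3 + 235/144*γ4 + 607/384*γ12 + 883/48*γ13 - 121/576*γ14 + 45/32*γ23 - 40/3*γ24 - 419/24*γ34 + 19123/768*γ123 - 5/72*γ124 - 36*γ134 - 1645/96*γ234 - 141/32*γ1234


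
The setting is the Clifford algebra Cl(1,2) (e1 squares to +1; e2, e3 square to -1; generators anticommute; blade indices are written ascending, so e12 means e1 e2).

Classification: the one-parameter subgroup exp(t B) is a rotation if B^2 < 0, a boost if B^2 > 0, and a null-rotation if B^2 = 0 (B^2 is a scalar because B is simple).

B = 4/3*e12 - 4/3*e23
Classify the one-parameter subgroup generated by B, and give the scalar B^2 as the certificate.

B^2 term by term: the squares give (4/3)^2*(e12)^2 + (-4/3)^2*(e23)^2 = 16/9*(+1) + 16/9*(-1) = 0 (each basis 2-blade squares to minus the product of its generators' squares); cross terms between blades sharing an index anticommute and cancel. So B^2 = 0.
Answer: null-rotation, certificate B^2 = 0. Why this suffices: the scalar 0 survives any versor conjugation, so its sign alone determines the class however B is presented.


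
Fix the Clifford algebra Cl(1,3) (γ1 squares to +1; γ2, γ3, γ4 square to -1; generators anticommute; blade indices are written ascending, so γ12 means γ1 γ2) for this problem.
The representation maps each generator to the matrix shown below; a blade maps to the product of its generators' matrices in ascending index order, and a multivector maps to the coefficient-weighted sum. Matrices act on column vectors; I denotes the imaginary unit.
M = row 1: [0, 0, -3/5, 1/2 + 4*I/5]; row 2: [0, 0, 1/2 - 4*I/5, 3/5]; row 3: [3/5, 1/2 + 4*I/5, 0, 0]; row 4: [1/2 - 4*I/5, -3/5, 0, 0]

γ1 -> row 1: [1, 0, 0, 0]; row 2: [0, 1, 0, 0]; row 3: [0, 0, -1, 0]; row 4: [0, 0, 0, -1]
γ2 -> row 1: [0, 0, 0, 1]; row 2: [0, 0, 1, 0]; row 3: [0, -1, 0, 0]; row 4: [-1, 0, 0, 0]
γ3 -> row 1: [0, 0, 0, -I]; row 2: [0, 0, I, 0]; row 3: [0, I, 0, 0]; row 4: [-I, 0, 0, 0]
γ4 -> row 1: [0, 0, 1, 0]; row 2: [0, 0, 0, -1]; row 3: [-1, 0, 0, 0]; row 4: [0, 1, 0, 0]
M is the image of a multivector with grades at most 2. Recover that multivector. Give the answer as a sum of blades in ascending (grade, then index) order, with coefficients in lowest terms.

Method: the blade images are trace-orthogonal — tr(rho(e_A) rho(e_B)^-1) = 4 if A = B and 0 otherwise — and rho(e_A)^-1 = (e_A)^2 * rho(e_A) with (e_A)^2 = +1 or -1, so the coefficient of e_A in the preimage is (e_A)^2 * tr(M rho(e_A))/4.
Nonzero projections over blades of grade <= 2: γ4: (γ4)^2 = -1, tr(M rho(γ4)) = 12/5, coefficient -3/5; γ12: (γ12)^2 = +1, tr(M rho(γ12)) = 2, coefficient 1/2; γ13: (γ13)^2 = +1, tr(M rho(γ13)) = -16/5, coefficient -4/5. Every other blade of grade <= 2 projects to 0.
Answer: -3/5*γ4 + 1/2*γ12 - 4/5*γ13


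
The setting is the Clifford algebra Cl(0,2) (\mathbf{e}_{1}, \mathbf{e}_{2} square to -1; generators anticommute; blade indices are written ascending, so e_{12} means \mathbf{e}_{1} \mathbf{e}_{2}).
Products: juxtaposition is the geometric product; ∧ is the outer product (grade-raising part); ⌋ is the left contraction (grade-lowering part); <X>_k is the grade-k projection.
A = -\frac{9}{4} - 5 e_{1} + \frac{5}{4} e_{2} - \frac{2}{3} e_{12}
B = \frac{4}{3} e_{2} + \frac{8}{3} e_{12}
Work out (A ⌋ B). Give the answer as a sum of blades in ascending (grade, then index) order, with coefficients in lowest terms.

step 1: \frac{1}{9} + \frac{10}{3} e_{1} + \frac{31}{3} e_{2} - 6 e_{12}
Answer: \frac{1}{9} + \frac{10}{3} e_{1} + \frac{31}{3} e_{2} - 6 e_{12}


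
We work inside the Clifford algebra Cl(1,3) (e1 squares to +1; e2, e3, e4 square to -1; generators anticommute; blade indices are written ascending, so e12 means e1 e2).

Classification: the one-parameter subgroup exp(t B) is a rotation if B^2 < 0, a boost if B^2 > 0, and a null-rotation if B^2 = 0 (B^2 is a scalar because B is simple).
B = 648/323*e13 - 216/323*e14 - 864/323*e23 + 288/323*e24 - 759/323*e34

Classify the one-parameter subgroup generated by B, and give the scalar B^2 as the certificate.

B^2 term by term: the squares give (648/323)^2*(e13)^2 + (-216/323)^2*(e14)^2 + (-864/323)^2*(e23)^2 + (288/323)^2*(e24)^2 + (-759/323)^2*(e34)^2 = 419904/104329*(+1) + 46656/104329*(+1) + 746496/104329*(-1) + 82944/104329*(-1) + 576081/104329*(-1) = -9 (each basis 2-blade squares to minus the product of its generators' squares); cross terms between blades sharing an index anticommute and cancel; the commuting (index-disjoint) pairs give grade-4 terms 2*c*c'*(blade product), which cancel blade by blade — e1234: -373248/104329 + 373248/104329 = 0 — confirming B is simple. So B^2 = -9.
Answer: rotation, certificate B^2 = -9. Key observation: B^2 = -9 is a conjugation invariant, so its sign decides the class regardless of the surface form of B.


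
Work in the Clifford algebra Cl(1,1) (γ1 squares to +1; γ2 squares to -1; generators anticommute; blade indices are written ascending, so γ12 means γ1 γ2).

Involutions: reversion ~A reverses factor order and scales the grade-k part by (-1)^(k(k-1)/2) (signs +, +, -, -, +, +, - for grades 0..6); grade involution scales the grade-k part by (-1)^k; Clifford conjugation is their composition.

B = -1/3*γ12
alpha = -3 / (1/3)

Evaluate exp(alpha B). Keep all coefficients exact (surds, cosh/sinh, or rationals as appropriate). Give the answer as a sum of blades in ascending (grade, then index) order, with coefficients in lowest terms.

B^2 = (-1/3)^2*(γ12)^2 = 1/9*(+1) = 1/9 (a basis 2-blade squares to minus the product of its generators' squares).
B^2 = 1/9 — since the square is positive, the closed form is hyperbolic: l = 1/3, alpha*l = -3, so exp(alpha B) = cosh(-3) + (sinh(-3)/(1/3))*B = cosh(3) + (-3*sinh(3))*B.
Answer: cosh(3) + sinh(3)*γ12


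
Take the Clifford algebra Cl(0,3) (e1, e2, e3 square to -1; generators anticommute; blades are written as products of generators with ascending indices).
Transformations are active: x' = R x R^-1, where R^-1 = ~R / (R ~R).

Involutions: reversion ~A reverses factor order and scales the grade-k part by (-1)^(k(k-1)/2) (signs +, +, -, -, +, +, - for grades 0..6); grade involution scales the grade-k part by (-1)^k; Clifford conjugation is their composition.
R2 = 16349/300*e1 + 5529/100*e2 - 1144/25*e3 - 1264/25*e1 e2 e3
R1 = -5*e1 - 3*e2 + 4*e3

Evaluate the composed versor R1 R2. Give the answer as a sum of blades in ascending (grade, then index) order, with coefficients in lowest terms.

Distribute over the terms of R1 (each basis-blade product reordered to ascending indices, repeated generators contracted through their squares):
(-5*e1) R2 = 16349/60 - 5529/20*e1 e2 + 1144/5*e1 e3 - 1264/5*e2 e3
(-3*e2) R2 = 16587/100 + 16349/100*e1 e2 + 3792/25*e1 e3 + 3432/25*e2 e3
(4*e3) R2 = 4576/25 + 5056/25*e1 e2 - 16349/75*e1 e3 - 5529/25*e2 e3
Summing the partial products and collecting blades:
Answer: 93209/150 + 2232/25*e1 e2 + 12187/75*e1 e3 - 8417/25*e2 e3


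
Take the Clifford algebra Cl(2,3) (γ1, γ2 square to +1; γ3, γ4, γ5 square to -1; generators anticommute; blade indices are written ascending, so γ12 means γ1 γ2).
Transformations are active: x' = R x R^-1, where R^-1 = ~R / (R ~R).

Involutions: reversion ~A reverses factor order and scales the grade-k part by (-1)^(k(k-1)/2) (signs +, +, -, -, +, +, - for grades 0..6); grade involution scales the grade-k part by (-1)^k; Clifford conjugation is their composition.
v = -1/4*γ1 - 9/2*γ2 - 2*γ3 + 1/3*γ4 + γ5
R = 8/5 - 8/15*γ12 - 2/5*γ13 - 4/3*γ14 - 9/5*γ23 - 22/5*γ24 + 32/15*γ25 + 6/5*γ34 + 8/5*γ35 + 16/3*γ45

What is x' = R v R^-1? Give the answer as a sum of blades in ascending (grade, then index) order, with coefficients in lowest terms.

~R = 8/5 + 8/15*γ12 + 2/5*γ13 + 4/3*γ14 + 9/5*γ23 + 22/5*γ24 - 32/15*γ25 - 6/5*γ34 - 8/5*γ35 - 16/3*γ45, and R ~R = 31/5, so R^-1 = ~R / (31/5).
R v = 74/45*γ1 - 58/5*γ2 - 67/5*γ3 - 82/3*γ4 + 88/9*γ5 - 17/60*γ123 - 457/90*γ124 - 16/15*γ125 - 31/10*γ134 - 4/5*γ135 - 8/3*γ145 - 74/5*γ234 - 71/15*γ235 - 262/9*γ245 - 10*γ345
Answer: -65507/5580*γ1 - 5177/90*γ2 - 278/93*γ3 - 52219/1395*γ4 - 62717/1395*γ5


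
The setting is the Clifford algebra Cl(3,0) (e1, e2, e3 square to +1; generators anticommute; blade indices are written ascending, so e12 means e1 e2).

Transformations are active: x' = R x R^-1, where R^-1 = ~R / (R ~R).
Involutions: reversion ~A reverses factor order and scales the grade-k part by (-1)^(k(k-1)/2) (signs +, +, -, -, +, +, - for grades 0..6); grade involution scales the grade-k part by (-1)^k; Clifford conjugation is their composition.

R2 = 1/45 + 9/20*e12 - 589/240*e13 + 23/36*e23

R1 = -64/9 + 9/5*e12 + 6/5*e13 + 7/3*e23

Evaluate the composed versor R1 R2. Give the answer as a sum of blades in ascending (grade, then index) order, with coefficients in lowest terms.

Distribute over the terms of R1 (each basis-blade product reordered to ascending indices, repeated generators contracted through their squares):
(-64/9) R2 = -64/405 - 16/5*e12 + 2356/135*e13 - 368/81*e23
(9/5*e12) R2 = -81/100 + 1/25*e12 + 23/20*e13 + 1767/400*e23
(6/5*e13) R2 = 589/200 - 23/30*e12 + 2/75*e13 + 27/50*e23
(7/3*e23) R2 = -161/108 - 4123/720*e12 - 21/20*e13 + 7/135*e23
Summing the partial products and collecting blades:
Answer: 7877/16200 - 34751/3600*e12 + 23731/1350*e13 + 15103/32400*e23


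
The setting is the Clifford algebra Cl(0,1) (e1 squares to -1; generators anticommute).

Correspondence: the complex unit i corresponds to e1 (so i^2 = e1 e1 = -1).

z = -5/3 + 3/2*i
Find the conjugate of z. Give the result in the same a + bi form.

In blades: z = -5/3 + 3/2*e1.
Conjugation here is Clifford conjugation: the scalar is fixed and the grade-1 and grade-2 blades all flip sign, giving -5/3 - 3/2*e1; translating back:
Answer: -5/3 - 3/2*i


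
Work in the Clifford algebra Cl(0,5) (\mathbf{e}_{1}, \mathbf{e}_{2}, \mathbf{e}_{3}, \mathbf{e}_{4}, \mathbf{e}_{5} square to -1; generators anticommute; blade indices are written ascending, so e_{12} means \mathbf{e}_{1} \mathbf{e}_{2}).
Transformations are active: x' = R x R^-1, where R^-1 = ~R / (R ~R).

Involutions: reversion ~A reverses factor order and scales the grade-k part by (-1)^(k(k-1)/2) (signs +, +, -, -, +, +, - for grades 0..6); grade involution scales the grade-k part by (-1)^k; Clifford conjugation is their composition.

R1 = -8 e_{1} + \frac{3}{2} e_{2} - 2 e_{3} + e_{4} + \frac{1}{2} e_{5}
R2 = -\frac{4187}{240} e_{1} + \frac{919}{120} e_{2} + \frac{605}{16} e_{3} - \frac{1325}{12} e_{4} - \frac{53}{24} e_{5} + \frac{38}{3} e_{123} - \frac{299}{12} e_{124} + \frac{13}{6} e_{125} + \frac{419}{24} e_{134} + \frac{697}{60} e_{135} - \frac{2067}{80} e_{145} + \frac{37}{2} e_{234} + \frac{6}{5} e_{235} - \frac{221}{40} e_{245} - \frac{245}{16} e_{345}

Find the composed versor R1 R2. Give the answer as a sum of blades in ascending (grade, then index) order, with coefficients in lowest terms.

Distribute over the terms of R1 (each basis-blade product reordered to ascending indices, repeated generators contracted through their squares):
(-8 e_{1}) R2 = -\frac{4187}{30} - \frac{919}{15} e_{12} - \frac{605}{2} e_{13} + \frac{2650}{3} e_{14} + \frac{53}{3} e_{15} + \frac{304}{3} e_{23} - \frac{598}{3} e_{24} + \frac{52}{3} e_{25} + \frac{419}{3} e_{34} + \frac{1394}{15} e_{35} - \frac{2067}{10} e_{45} - 148 e_{1234} - \frac{48}{5} e_{1235} + \frac{221}{5} e_{1245} + \frac{245}{2} e_{1345}
(\frac{3}{2} e_{2}) R2 = -\frac{919}{80} + \frac{4187}{160} e_{12} + 19 e_{13} - \frac{299}{8} e_{14} + \frac{13}{4} e_{15} + \frac{1815}{32} e_{23} - \frac{1325}{8} e_{24} - \frac{53}{16} e_{25} - \frac{111}{4} e_{34} - \frac{9}{5} e_{35} + \frac{663}{80} e_{45} - \frac{419}{16} e_{1234} - \frac{697}{40} e_{1235} + \frac{6201}{160} e_{1245} - \frac{735}{32} e_{2345}
(-2 e_{3}) R2 = \frac{605}{8} + \frac{76}{3} e_{12} - \frac{4187}{120} e_{13} - \frac{419}{12} e_{14} - \frac{697}{30} e_{15} + \frac{919}{60} e_{23} - 37 e_{24} - \frac{12}{5} e_{25} + \frac{1325}{6} e_{34} + \frac{53}{12} e_{35} - \frac{245}{8} e_{45} + \frac{299}{6} e_{1234} - \frac{13}{3} e_{1235} - \frac{2067}{40} e_{1345} - \frac{221}{20} e_{2345}
(e_{4}) R2 = \frac{1325}{12} + \frac{299}{12} e_{12} - \frac{419}{24} e_{13} + \frac{4187}{240} e_{14} - \frac{2067}{80} e_{15} - \frac{37}{2} e_{23} - \frac{919}{120} e_{24} - \frac{221}{40} e_{25} - \frac{605}{16} e_{34} - \frac{245}{16} e_{35} - \frac{53}{24} e_{45} - \frac{38}{3} e_{1234} + \frac{13}{6} e_{1245} + \frac{697}{60} e_{1345} + \frac{6}{5} e_{2345}
(\frac{1}{2} e_{5}) R2 = \frac{53}{48} - \frac{13}{12} e_{12} - \frac{697}{120} e_{13} + \frac{2067}{160} e_{14} + \frac{4187}{480} e_{15} - \frac{3}{5} e_{23} + \frac{221}{80} e_{24} - \frac{919}{240} e_{25} + \frac{245}{32} e_{34} - \frac{605}{32} e_{35} + \frac{1325}{24} e_{45} - \frac{19}{3} e_{1235} + \frac{299}{24} e_{1245} - \frac{419}{48} e_{1345} - \frac{37}{4} e_{2345}
Summing the partial products and collecting blades:
Answer: \frac{4331}{120} + \frac{2251}{160} e_{12} - \frac{40999}{120} e_{13} + \frac{26925}{32} e_{14} - \frac{3109}{160} e_{15} + \frac{24683}{160} e_{23} - \frac{19529}{48} e_{24} + \frac{34}{15} e_{25} + \frac{9683}{32} e_{34} + \frac{9813}{160} e_{35} - \frac{14083}{80} e_{45} - \frac{6577}{48} e_{1234} - \frac{4523}{120} e_{1235} + \frac{15613}{160} e_{1245} + \frac{5897}{80} e_{1345} - \frac{6731}{160} e_{2345}
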